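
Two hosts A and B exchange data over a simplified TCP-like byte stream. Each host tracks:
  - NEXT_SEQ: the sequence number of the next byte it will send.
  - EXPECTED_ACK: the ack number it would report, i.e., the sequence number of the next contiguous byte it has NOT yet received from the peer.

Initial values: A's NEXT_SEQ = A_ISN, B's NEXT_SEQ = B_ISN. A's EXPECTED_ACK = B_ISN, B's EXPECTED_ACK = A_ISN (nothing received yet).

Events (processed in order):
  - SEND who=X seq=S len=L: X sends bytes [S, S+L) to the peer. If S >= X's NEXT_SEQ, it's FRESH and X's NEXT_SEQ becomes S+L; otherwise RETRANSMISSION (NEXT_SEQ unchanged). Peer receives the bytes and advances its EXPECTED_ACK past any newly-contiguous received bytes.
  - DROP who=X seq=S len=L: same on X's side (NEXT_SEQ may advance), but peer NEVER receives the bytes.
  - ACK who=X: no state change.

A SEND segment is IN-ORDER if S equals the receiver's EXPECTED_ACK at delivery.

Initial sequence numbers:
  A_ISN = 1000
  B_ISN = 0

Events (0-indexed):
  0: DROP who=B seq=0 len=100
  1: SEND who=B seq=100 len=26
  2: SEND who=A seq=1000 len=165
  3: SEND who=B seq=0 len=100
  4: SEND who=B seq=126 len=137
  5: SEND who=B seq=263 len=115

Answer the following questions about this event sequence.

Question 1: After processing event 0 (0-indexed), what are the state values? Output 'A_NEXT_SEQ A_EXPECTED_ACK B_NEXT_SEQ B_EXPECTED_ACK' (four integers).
After event 0: A_seq=1000 A_ack=0 B_seq=100 B_ack=1000

1000 0 100 1000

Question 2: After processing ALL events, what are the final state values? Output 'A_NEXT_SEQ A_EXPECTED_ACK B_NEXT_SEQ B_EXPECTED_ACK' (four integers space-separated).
Answer: 1165 378 378 1165

Derivation:
After event 0: A_seq=1000 A_ack=0 B_seq=100 B_ack=1000
After event 1: A_seq=1000 A_ack=0 B_seq=126 B_ack=1000
After event 2: A_seq=1165 A_ack=0 B_seq=126 B_ack=1165
After event 3: A_seq=1165 A_ack=126 B_seq=126 B_ack=1165
After event 4: A_seq=1165 A_ack=263 B_seq=263 B_ack=1165
After event 5: A_seq=1165 A_ack=378 B_seq=378 B_ack=1165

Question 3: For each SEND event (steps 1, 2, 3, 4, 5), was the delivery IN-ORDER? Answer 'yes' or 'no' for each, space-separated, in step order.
Answer: no yes yes yes yes

Derivation:
Step 1: SEND seq=100 -> out-of-order
Step 2: SEND seq=1000 -> in-order
Step 3: SEND seq=0 -> in-order
Step 4: SEND seq=126 -> in-order
Step 5: SEND seq=263 -> in-order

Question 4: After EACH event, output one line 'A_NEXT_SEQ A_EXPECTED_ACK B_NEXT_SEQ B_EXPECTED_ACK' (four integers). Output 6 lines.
1000 0 100 1000
1000 0 126 1000
1165 0 126 1165
1165 126 126 1165
1165 263 263 1165
1165 378 378 1165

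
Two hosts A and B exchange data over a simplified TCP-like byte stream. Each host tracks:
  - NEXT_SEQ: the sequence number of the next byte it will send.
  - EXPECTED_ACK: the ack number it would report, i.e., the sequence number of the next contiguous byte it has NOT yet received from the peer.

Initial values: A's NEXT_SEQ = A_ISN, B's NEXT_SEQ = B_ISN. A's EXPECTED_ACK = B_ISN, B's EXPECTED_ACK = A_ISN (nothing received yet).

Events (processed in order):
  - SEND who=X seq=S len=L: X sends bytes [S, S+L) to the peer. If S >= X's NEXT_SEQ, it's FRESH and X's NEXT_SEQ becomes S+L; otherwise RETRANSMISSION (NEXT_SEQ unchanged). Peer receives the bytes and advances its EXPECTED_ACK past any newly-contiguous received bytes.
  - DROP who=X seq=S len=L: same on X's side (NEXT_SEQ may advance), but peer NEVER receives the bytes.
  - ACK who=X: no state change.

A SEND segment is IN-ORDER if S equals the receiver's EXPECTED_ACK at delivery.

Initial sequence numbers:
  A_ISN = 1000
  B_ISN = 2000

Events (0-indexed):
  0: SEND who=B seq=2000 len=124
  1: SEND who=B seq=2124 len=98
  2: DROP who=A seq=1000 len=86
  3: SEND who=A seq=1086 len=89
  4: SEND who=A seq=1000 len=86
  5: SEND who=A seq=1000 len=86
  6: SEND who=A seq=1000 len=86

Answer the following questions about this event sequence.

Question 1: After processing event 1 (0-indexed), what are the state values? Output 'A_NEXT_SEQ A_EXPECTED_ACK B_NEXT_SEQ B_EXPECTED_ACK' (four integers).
After event 0: A_seq=1000 A_ack=2124 B_seq=2124 B_ack=1000
After event 1: A_seq=1000 A_ack=2222 B_seq=2222 B_ack=1000

1000 2222 2222 1000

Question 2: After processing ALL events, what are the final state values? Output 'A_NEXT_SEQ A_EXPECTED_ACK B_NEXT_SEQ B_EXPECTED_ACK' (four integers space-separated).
After event 0: A_seq=1000 A_ack=2124 B_seq=2124 B_ack=1000
After event 1: A_seq=1000 A_ack=2222 B_seq=2222 B_ack=1000
After event 2: A_seq=1086 A_ack=2222 B_seq=2222 B_ack=1000
After event 3: A_seq=1175 A_ack=2222 B_seq=2222 B_ack=1000
After event 4: A_seq=1175 A_ack=2222 B_seq=2222 B_ack=1175
After event 5: A_seq=1175 A_ack=2222 B_seq=2222 B_ack=1175
After event 6: A_seq=1175 A_ack=2222 B_seq=2222 B_ack=1175

Answer: 1175 2222 2222 1175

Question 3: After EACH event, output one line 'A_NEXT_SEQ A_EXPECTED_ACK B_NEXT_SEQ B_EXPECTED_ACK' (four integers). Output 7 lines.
1000 2124 2124 1000
1000 2222 2222 1000
1086 2222 2222 1000
1175 2222 2222 1000
1175 2222 2222 1175
1175 2222 2222 1175
1175 2222 2222 1175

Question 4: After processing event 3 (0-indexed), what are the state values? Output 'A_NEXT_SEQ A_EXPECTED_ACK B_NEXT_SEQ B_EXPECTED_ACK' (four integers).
After event 0: A_seq=1000 A_ack=2124 B_seq=2124 B_ack=1000
After event 1: A_seq=1000 A_ack=2222 B_seq=2222 B_ack=1000
After event 2: A_seq=1086 A_ack=2222 B_seq=2222 B_ack=1000
After event 3: A_seq=1175 A_ack=2222 B_seq=2222 B_ack=1000

1175 2222 2222 1000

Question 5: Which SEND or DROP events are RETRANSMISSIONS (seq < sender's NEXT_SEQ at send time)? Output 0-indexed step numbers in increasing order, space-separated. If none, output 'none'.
Step 0: SEND seq=2000 -> fresh
Step 1: SEND seq=2124 -> fresh
Step 2: DROP seq=1000 -> fresh
Step 3: SEND seq=1086 -> fresh
Step 4: SEND seq=1000 -> retransmit
Step 5: SEND seq=1000 -> retransmit
Step 6: SEND seq=1000 -> retransmit

Answer: 4 5 6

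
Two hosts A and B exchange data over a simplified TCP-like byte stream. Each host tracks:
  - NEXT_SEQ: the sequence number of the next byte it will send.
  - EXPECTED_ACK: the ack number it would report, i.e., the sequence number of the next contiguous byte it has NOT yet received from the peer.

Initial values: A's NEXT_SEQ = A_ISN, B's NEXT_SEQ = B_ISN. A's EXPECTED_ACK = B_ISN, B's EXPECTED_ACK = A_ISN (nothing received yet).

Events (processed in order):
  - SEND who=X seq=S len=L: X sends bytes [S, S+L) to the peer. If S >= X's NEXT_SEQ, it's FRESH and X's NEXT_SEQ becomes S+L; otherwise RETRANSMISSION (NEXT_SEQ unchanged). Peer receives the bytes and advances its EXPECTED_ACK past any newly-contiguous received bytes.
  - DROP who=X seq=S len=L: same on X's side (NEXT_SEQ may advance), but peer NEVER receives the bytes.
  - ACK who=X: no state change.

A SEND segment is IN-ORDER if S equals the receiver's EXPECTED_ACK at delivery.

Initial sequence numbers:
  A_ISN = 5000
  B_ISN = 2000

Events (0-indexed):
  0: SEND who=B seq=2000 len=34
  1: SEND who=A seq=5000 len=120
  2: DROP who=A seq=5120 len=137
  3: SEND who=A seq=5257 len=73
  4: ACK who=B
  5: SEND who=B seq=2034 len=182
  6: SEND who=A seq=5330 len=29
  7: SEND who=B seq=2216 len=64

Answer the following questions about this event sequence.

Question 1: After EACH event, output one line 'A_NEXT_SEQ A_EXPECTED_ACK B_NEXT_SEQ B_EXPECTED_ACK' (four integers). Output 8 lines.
5000 2034 2034 5000
5120 2034 2034 5120
5257 2034 2034 5120
5330 2034 2034 5120
5330 2034 2034 5120
5330 2216 2216 5120
5359 2216 2216 5120
5359 2280 2280 5120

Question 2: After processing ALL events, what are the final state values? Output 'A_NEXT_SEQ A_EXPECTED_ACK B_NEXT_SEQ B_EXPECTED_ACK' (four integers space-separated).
Answer: 5359 2280 2280 5120

Derivation:
After event 0: A_seq=5000 A_ack=2034 B_seq=2034 B_ack=5000
After event 1: A_seq=5120 A_ack=2034 B_seq=2034 B_ack=5120
After event 2: A_seq=5257 A_ack=2034 B_seq=2034 B_ack=5120
After event 3: A_seq=5330 A_ack=2034 B_seq=2034 B_ack=5120
After event 4: A_seq=5330 A_ack=2034 B_seq=2034 B_ack=5120
After event 5: A_seq=5330 A_ack=2216 B_seq=2216 B_ack=5120
After event 6: A_seq=5359 A_ack=2216 B_seq=2216 B_ack=5120
After event 7: A_seq=5359 A_ack=2280 B_seq=2280 B_ack=5120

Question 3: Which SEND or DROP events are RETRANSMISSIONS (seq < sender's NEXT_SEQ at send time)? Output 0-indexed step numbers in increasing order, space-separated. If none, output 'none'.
Answer: none

Derivation:
Step 0: SEND seq=2000 -> fresh
Step 1: SEND seq=5000 -> fresh
Step 2: DROP seq=5120 -> fresh
Step 3: SEND seq=5257 -> fresh
Step 5: SEND seq=2034 -> fresh
Step 6: SEND seq=5330 -> fresh
Step 7: SEND seq=2216 -> fresh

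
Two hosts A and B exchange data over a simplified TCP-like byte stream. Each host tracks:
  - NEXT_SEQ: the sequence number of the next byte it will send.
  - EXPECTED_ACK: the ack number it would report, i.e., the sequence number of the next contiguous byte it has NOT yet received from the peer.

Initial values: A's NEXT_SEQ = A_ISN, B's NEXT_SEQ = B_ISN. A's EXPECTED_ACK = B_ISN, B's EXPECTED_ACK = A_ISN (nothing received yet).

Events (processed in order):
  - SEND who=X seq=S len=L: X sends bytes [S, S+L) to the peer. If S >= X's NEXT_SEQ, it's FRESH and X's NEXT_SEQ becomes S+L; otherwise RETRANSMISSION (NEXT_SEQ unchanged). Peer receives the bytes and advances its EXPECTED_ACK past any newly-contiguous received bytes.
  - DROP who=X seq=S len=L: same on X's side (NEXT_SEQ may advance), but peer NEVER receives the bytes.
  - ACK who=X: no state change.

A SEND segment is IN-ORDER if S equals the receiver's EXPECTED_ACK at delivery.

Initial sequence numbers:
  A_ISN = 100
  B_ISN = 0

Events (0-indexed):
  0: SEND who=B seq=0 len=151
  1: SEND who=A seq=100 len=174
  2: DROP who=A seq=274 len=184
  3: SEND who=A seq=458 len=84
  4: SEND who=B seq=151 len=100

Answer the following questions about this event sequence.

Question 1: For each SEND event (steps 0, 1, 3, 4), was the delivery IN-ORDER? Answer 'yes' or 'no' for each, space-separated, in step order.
Answer: yes yes no yes

Derivation:
Step 0: SEND seq=0 -> in-order
Step 1: SEND seq=100 -> in-order
Step 3: SEND seq=458 -> out-of-order
Step 4: SEND seq=151 -> in-order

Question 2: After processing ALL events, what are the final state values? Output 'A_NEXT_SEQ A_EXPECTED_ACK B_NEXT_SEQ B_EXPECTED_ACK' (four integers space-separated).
Answer: 542 251 251 274

Derivation:
After event 0: A_seq=100 A_ack=151 B_seq=151 B_ack=100
After event 1: A_seq=274 A_ack=151 B_seq=151 B_ack=274
After event 2: A_seq=458 A_ack=151 B_seq=151 B_ack=274
After event 3: A_seq=542 A_ack=151 B_seq=151 B_ack=274
After event 4: A_seq=542 A_ack=251 B_seq=251 B_ack=274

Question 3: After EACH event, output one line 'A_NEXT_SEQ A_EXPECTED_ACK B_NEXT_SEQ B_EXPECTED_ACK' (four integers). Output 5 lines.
100 151 151 100
274 151 151 274
458 151 151 274
542 151 151 274
542 251 251 274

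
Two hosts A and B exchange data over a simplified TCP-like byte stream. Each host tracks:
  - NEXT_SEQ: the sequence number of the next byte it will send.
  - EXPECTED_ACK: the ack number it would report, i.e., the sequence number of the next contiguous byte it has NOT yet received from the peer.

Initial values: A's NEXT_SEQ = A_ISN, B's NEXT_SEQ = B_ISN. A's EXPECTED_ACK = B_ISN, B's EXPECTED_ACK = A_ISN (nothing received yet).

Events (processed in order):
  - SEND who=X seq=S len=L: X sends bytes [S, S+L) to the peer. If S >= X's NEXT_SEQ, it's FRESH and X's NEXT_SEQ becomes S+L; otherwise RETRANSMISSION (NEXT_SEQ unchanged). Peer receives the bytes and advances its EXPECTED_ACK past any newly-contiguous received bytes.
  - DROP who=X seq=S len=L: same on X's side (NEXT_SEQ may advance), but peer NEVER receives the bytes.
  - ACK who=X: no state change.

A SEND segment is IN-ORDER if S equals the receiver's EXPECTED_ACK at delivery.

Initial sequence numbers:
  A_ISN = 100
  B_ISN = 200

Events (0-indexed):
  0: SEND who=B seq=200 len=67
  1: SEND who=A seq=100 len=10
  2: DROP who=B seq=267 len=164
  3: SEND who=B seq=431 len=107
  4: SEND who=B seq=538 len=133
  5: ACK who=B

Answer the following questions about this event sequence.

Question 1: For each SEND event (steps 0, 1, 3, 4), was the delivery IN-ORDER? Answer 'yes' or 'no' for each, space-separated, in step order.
Answer: yes yes no no

Derivation:
Step 0: SEND seq=200 -> in-order
Step 1: SEND seq=100 -> in-order
Step 3: SEND seq=431 -> out-of-order
Step 4: SEND seq=538 -> out-of-order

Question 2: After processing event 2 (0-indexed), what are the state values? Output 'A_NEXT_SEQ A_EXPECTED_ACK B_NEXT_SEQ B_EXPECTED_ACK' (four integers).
After event 0: A_seq=100 A_ack=267 B_seq=267 B_ack=100
After event 1: A_seq=110 A_ack=267 B_seq=267 B_ack=110
After event 2: A_seq=110 A_ack=267 B_seq=431 B_ack=110

110 267 431 110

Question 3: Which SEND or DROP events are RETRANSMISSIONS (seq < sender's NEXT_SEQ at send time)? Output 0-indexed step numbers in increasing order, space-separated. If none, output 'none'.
Step 0: SEND seq=200 -> fresh
Step 1: SEND seq=100 -> fresh
Step 2: DROP seq=267 -> fresh
Step 3: SEND seq=431 -> fresh
Step 4: SEND seq=538 -> fresh

Answer: none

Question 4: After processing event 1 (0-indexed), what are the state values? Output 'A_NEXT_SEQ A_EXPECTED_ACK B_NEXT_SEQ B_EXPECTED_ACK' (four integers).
After event 0: A_seq=100 A_ack=267 B_seq=267 B_ack=100
After event 1: A_seq=110 A_ack=267 B_seq=267 B_ack=110

110 267 267 110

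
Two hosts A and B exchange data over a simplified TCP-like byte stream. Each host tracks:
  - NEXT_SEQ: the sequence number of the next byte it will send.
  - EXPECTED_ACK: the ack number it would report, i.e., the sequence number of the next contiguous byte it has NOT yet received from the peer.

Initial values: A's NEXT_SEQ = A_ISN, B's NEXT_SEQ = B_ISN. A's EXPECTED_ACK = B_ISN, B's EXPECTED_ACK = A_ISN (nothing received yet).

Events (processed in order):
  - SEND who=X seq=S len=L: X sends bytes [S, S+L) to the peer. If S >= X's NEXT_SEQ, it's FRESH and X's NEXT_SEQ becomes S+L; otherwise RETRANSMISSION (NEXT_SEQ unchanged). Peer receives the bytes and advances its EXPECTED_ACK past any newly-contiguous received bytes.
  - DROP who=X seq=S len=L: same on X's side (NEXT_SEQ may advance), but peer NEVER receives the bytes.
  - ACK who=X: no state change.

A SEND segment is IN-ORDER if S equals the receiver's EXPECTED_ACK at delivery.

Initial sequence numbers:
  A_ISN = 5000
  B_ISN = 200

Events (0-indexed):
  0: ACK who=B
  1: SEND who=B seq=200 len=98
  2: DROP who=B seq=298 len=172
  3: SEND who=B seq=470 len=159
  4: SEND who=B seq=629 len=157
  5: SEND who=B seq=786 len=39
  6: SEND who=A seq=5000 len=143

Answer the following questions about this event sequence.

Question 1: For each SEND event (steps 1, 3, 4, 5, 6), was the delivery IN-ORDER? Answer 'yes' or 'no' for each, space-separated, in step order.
Answer: yes no no no yes

Derivation:
Step 1: SEND seq=200 -> in-order
Step 3: SEND seq=470 -> out-of-order
Step 4: SEND seq=629 -> out-of-order
Step 5: SEND seq=786 -> out-of-order
Step 6: SEND seq=5000 -> in-order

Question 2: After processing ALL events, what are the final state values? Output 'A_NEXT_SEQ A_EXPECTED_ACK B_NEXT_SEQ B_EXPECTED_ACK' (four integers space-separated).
After event 0: A_seq=5000 A_ack=200 B_seq=200 B_ack=5000
After event 1: A_seq=5000 A_ack=298 B_seq=298 B_ack=5000
After event 2: A_seq=5000 A_ack=298 B_seq=470 B_ack=5000
After event 3: A_seq=5000 A_ack=298 B_seq=629 B_ack=5000
After event 4: A_seq=5000 A_ack=298 B_seq=786 B_ack=5000
After event 5: A_seq=5000 A_ack=298 B_seq=825 B_ack=5000
After event 6: A_seq=5143 A_ack=298 B_seq=825 B_ack=5143

Answer: 5143 298 825 5143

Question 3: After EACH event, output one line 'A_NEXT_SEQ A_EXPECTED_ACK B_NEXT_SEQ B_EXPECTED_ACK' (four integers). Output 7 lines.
5000 200 200 5000
5000 298 298 5000
5000 298 470 5000
5000 298 629 5000
5000 298 786 5000
5000 298 825 5000
5143 298 825 5143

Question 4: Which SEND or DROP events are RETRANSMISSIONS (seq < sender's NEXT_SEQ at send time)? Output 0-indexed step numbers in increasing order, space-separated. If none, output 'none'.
Step 1: SEND seq=200 -> fresh
Step 2: DROP seq=298 -> fresh
Step 3: SEND seq=470 -> fresh
Step 4: SEND seq=629 -> fresh
Step 5: SEND seq=786 -> fresh
Step 6: SEND seq=5000 -> fresh

Answer: none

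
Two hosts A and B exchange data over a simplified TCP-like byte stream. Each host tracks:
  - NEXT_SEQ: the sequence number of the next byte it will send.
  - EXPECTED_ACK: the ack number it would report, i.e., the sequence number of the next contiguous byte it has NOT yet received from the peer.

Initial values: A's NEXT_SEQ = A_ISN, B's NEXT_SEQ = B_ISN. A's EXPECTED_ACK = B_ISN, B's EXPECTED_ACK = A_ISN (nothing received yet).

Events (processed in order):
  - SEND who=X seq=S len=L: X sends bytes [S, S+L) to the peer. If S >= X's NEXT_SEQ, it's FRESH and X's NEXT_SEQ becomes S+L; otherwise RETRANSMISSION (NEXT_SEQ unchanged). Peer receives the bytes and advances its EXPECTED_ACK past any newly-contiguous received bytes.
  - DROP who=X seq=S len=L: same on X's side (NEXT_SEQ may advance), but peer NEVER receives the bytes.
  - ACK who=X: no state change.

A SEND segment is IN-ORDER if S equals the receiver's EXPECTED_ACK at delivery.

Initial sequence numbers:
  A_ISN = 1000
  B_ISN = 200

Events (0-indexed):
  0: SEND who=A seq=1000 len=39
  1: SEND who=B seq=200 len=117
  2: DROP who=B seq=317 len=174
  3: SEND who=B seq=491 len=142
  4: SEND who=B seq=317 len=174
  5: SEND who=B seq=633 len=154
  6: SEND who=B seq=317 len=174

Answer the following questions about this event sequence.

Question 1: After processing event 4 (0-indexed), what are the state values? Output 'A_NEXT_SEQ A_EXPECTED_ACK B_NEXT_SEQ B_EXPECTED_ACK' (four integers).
After event 0: A_seq=1039 A_ack=200 B_seq=200 B_ack=1039
After event 1: A_seq=1039 A_ack=317 B_seq=317 B_ack=1039
After event 2: A_seq=1039 A_ack=317 B_seq=491 B_ack=1039
After event 3: A_seq=1039 A_ack=317 B_seq=633 B_ack=1039
After event 4: A_seq=1039 A_ack=633 B_seq=633 B_ack=1039

1039 633 633 1039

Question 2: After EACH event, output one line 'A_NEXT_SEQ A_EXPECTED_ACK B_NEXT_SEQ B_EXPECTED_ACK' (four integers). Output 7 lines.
1039 200 200 1039
1039 317 317 1039
1039 317 491 1039
1039 317 633 1039
1039 633 633 1039
1039 787 787 1039
1039 787 787 1039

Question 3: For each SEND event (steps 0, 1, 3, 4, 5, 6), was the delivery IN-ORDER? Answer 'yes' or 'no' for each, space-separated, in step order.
Answer: yes yes no yes yes no

Derivation:
Step 0: SEND seq=1000 -> in-order
Step 1: SEND seq=200 -> in-order
Step 3: SEND seq=491 -> out-of-order
Step 4: SEND seq=317 -> in-order
Step 5: SEND seq=633 -> in-order
Step 6: SEND seq=317 -> out-of-order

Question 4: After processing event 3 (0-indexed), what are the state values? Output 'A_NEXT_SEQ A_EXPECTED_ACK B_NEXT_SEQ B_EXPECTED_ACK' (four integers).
After event 0: A_seq=1039 A_ack=200 B_seq=200 B_ack=1039
After event 1: A_seq=1039 A_ack=317 B_seq=317 B_ack=1039
After event 2: A_seq=1039 A_ack=317 B_seq=491 B_ack=1039
After event 3: A_seq=1039 A_ack=317 B_seq=633 B_ack=1039

1039 317 633 1039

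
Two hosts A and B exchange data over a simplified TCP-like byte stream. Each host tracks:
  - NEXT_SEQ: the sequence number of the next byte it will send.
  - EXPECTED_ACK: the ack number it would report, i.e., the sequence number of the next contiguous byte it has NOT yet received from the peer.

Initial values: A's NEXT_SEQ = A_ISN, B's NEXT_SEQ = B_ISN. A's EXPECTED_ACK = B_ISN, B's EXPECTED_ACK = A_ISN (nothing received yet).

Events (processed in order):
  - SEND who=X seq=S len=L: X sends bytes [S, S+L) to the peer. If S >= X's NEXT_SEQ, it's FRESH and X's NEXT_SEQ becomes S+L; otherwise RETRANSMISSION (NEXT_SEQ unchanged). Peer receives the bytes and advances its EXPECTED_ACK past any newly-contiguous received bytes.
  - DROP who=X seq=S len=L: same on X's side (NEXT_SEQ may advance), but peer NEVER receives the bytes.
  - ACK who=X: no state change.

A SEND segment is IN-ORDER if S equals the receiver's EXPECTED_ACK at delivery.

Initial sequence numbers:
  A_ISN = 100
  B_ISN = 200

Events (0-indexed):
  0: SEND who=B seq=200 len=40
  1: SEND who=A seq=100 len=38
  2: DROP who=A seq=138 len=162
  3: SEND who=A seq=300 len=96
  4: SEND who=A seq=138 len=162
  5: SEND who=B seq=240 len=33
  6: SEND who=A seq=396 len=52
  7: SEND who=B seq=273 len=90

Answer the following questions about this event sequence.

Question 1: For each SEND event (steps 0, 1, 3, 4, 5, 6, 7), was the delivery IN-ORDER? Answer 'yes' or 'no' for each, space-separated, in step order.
Step 0: SEND seq=200 -> in-order
Step 1: SEND seq=100 -> in-order
Step 3: SEND seq=300 -> out-of-order
Step 4: SEND seq=138 -> in-order
Step 5: SEND seq=240 -> in-order
Step 6: SEND seq=396 -> in-order
Step 7: SEND seq=273 -> in-order

Answer: yes yes no yes yes yes yes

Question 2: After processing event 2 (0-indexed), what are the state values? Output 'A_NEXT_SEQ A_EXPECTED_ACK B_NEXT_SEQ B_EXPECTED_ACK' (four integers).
After event 0: A_seq=100 A_ack=240 B_seq=240 B_ack=100
After event 1: A_seq=138 A_ack=240 B_seq=240 B_ack=138
After event 2: A_seq=300 A_ack=240 B_seq=240 B_ack=138

300 240 240 138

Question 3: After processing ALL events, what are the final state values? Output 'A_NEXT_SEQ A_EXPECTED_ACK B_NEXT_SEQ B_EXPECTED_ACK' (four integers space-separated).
After event 0: A_seq=100 A_ack=240 B_seq=240 B_ack=100
After event 1: A_seq=138 A_ack=240 B_seq=240 B_ack=138
After event 2: A_seq=300 A_ack=240 B_seq=240 B_ack=138
After event 3: A_seq=396 A_ack=240 B_seq=240 B_ack=138
After event 4: A_seq=396 A_ack=240 B_seq=240 B_ack=396
After event 5: A_seq=396 A_ack=273 B_seq=273 B_ack=396
After event 6: A_seq=448 A_ack=273 B_seq=273 B_ack=448
After event 7: A_seq=448 A_ack=363 B_seq=363 B_ack=448

Answer: 448 363 363 448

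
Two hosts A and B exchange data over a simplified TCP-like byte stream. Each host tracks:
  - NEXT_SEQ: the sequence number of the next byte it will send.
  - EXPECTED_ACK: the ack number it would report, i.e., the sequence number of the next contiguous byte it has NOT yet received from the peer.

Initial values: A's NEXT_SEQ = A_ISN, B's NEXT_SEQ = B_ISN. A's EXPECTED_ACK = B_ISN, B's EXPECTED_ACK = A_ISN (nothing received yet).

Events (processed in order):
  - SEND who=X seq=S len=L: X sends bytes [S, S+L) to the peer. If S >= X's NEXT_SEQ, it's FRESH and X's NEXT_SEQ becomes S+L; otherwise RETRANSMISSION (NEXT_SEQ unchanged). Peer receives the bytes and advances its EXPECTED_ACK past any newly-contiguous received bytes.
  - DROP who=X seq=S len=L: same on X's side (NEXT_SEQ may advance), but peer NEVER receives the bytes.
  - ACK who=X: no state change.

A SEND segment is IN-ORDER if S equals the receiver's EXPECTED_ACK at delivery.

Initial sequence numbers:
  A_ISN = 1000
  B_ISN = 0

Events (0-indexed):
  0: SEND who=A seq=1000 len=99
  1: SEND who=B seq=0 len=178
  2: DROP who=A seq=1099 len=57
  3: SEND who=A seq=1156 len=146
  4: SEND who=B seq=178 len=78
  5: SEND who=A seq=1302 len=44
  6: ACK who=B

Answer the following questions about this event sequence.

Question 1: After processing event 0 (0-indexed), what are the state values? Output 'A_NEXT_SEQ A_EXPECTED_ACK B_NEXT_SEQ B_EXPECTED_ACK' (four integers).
After event 0: A_seq=1099 A_ack=0 B_seq=0 B_ack=1099

1099 0 0 1099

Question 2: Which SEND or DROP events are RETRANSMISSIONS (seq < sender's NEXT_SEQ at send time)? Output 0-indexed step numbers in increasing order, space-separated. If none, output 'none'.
Step 0: SEND seq=1000 -> fresh
Step 1: SEND seq=0 -> fresh
Step 2: DROP seq=1099 -> fresh
Step 3: SEND seq=1156 -> fresh
Step 4: SEND seq=178 -> fresh
Step 5: SEND seq=1302 -> fresh

Answer: none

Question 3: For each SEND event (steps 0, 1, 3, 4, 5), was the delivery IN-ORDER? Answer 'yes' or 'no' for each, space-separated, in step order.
Answer: yes yes no yes no

Derivation:
Step 0: SEND seq=1000 -> in-order
Step 1: SEND seq=0 -> in-order
Step 3: SEND seq=1156 -> out-of-order
Step 4: SEND seq=178 -> in-order
Step 5: SEND seq=1302 -> out-of-order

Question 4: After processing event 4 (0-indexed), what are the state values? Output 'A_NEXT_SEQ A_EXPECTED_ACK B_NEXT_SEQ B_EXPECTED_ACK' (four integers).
After event 0: A_seq=1099 A_ack=0 B_seq=0 B_ack=1099
After event 1: A_seq=1099 A_ack=178 B_seq=178 B_ack=1099
After event 2: A_seq=1156 A_ack=178 B_seq=178 B_ack=1099
After event 3: A_seq=1302 A_ack=178 B_seq=178 B_ack=1099
After event 4: A_seq=1302 A_ack=256 B_seq=256 B_ack=1099

1302 256 256 1099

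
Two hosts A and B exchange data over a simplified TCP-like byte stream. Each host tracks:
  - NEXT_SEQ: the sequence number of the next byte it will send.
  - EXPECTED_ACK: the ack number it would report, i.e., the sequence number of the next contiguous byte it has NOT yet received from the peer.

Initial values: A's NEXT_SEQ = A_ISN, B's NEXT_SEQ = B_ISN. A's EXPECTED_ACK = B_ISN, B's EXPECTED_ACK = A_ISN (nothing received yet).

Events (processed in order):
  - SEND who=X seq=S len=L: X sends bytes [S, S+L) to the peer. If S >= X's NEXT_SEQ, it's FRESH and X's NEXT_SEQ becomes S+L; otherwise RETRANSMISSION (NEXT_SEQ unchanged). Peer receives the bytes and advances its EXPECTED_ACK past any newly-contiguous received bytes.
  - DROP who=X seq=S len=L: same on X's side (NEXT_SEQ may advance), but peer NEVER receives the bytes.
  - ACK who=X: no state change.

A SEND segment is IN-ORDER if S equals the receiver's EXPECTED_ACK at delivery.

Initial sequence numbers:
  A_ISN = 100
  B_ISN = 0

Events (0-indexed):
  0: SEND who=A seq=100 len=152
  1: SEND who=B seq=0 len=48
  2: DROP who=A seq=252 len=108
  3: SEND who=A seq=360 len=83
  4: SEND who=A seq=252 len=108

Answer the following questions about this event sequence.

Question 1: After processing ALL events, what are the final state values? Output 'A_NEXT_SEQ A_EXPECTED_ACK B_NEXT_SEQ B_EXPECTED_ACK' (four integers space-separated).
After event 0: A_seq=252 A_ack=0 B_seq=0 B_ack=252
After event 1: A_seq=252 A_ack=48 B_seq=48 B_ack=252
After event 2: A_seq=360 A_ack=48 B_seq=48 B_ack=252
After event 3: A_seq=443 A_ack=48 B_seq=48 B_ack=252
After event 4: A_seq=443 A_ack=48 B_seq=48 B_ack=443

Answer: 443 48 48 443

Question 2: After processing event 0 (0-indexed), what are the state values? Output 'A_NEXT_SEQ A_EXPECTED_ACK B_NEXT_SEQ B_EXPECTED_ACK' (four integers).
After event 0: A_seq=252 A_ack=0 B_seq=0 B_ack=252

252 0 0 252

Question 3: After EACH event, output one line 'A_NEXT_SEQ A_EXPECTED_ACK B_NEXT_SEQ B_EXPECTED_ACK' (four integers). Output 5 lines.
252 0 0 252
252 48 48 252
360 48 48 252
443 48 48 252
443 48 48 443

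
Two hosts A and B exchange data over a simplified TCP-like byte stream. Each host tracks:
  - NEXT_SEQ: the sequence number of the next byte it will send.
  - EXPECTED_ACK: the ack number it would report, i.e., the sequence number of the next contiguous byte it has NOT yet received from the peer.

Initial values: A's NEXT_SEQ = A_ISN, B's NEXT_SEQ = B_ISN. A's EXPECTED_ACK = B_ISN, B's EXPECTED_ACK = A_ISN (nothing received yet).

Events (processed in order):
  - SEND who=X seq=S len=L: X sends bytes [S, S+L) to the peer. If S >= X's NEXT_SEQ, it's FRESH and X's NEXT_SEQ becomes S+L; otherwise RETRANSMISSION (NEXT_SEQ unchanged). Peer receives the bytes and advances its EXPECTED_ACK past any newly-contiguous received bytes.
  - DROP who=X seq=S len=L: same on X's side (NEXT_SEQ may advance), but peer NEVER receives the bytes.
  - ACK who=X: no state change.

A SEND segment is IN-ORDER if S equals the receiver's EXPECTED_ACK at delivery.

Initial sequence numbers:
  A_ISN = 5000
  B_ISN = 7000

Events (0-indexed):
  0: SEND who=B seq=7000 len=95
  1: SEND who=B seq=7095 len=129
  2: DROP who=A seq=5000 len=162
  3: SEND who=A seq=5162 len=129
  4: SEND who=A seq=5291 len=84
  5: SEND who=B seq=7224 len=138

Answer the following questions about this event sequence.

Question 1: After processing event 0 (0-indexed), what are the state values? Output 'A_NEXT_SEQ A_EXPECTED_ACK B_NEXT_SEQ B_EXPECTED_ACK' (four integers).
After event 0: A_seq=5000 A_ack=7095 B_seq=7095 B_ack=5000

5000 7095 7095 5000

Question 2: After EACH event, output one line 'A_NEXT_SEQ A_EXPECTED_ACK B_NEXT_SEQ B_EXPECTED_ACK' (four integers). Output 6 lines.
5000 7095 7095 5000
5000 7224 7224 5000
5162 7224 7224 5000
5291 7224 7224 5000
5375 7224 7224 5000
5375 7362 7362 5000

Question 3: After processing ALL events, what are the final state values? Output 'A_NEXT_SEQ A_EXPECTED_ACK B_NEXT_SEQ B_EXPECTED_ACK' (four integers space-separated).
Answer: 5375 7362 7362 5000

Derivation:
After event 0: A_seq=5000 A_ack=7095 B_seq=7095 B_ack=5000
After event 1: A_seq=5000 A_ack=7224 B_seq=7224 B_ack=5000
After event 2: A_seq=5162 A_ack=7224 B_seq=7224 B_ack=5000
After event 3: A_seq=5291 A_ack=7224 B_seq=7224 B_ack=5000
After event 4: A_seq=5375 A_ack=7224 B_seq=7224 B_ack=5000
After event 5: A_seq=5375 A_ack=7362 B_seq=7362 B_ack=5000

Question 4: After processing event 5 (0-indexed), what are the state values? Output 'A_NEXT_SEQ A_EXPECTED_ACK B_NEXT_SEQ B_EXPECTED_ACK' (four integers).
After event 0: A_seq=5000 A_ack=7095 B_seq=7095 B_ack=5000
After event 1: A_seq=5000 A_ack=7224 B_seq=7224 B_ack=5000
After event 2: A_seq=5162 A_ack=7224 B_seq=7224 B_ack=5000
After event 3: A_seq=5291 A_ack=7224 B_seq=7224 B_ack=5000
After event 4: A_seq=5375 A_ack=7224 B_seq=7224 B_ack=5000
After event 5: A_seq=5375 A_ack=7362 B_seq=7362 B_ack=5000

5375 7362 7362 5000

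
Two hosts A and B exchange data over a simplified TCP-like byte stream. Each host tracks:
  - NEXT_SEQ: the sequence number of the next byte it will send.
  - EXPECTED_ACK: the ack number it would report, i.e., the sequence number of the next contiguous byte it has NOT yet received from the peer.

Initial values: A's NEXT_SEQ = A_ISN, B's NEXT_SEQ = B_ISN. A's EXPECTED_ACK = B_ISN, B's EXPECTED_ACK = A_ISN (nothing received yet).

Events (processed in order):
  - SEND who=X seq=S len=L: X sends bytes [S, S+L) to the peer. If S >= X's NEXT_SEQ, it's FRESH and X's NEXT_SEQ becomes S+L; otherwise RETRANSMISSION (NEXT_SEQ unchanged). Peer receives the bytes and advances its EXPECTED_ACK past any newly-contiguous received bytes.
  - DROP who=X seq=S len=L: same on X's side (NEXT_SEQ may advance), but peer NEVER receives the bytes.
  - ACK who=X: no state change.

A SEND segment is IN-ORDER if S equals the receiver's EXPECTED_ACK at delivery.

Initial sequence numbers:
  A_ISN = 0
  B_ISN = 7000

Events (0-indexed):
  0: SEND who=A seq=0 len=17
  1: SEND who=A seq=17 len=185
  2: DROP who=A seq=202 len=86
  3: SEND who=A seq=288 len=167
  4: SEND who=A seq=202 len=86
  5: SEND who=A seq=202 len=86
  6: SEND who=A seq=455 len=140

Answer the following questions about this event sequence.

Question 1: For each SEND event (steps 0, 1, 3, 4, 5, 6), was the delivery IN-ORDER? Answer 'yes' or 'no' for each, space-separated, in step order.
Answer: yes yes no yes no yes

Derivation:
Step 0: SEND seq=0 -> in-order
Step 1: SEND seq=17 -> in-order
Step 3: SEND seq=288 -> out-of-order
Step 4: SEND seq=202 -> in-order
Step 5: SEND seq=202 -> out-of-order
Step 6: SEND seq=455 -> in-order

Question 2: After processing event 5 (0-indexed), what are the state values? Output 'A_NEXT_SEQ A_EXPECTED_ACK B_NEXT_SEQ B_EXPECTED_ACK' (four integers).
After event 0: A_seq=17 A_ack=7000 B_seq=7000 B_ack=17
After event 1: A_seq=202 A_ack=7000 B_seq=7000 B_ack=202
After event 2: A_seq=288 A_ack=7000 B_seq=7000 B_ack=202
After event 3: A_seq=455 A_ack=7000 B_seq=7000 B_ack=202
After event 4: A_seq=455 A_ack=7000 B_seq=7000 B_ack=455
After event 5: A_seq=455 A_ack=7000 B_seq=7000 B_ack=455

455 7000 7000 455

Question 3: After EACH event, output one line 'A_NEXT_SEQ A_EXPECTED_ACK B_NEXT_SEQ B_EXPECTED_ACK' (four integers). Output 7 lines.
17 7000 7000 17
202 7000 7000 202
288 7000 7000 202
455 7000 7000 202
455 7000 7000 455
455 7000 7000 455
595 7000 7000 595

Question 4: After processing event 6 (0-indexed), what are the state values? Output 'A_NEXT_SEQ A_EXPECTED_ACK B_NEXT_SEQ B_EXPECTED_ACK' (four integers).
After event 0: A_seq=17 A_ack=7000 B_seq=7000 B_ack=17
After event 1: A_seq=202 A_ack=7000 B_seq=7000 B_ack=202
After event 2: A_seq=288 A_ack=7000 B_seq=7000 B_ack=202
After event 3: A_seq=455 A_ack=7000 B_seq=7000 B_ack=202
After event 4: A_seq=455 A_ack=7000 B_seq=7000 B_ack=455
After event 5: A_seq=455 A_ack=7000 B_seq=7000 B_ack=455
After event 6: A_seq=595 A_ack=7000 B_seq=7000 B_ack=595

595 7000 7000 595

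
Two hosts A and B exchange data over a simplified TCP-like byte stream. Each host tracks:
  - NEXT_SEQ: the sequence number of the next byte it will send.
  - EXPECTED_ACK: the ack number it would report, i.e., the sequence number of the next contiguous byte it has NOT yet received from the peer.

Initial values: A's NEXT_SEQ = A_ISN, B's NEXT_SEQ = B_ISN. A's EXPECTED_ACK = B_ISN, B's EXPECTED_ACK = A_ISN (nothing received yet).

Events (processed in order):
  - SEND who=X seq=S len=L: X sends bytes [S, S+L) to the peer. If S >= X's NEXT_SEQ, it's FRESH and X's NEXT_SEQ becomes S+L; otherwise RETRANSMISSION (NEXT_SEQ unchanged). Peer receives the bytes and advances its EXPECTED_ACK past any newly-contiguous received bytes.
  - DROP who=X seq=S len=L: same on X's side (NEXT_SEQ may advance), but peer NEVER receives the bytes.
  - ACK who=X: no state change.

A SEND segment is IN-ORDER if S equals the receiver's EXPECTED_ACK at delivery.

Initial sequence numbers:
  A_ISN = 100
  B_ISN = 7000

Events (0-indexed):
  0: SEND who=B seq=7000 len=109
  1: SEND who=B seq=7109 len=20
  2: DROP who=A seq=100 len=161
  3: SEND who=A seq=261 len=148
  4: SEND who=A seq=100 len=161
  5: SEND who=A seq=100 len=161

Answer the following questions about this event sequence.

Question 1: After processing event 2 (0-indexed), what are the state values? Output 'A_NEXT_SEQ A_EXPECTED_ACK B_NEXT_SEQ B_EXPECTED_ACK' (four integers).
After event 0: A_seq=100 A_ack=7109 B_seq=7109 B_ack=100
After event 1: A_seq=100 A_ack=7129 B_seq=7129 B_ack=100
After event 2: A_seq=261 A_ack=7129 B_seq=7129 B_ack=100

261 7129 7129 100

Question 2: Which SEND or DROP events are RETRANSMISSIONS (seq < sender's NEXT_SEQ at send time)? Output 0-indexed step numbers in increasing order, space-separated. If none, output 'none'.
Answer: 4 5

Derivation:
Step 0: SEND seq=7000 -> fresh
Step 1: SEND seq=7109 -> fresh
Step 2: DROP seq=100 -> fresh
Step 3: SEND seq=261 -> fresh
Step 4: SEND seq=100 -> retransmit
Step 5: SEND seq=100 -> retransmit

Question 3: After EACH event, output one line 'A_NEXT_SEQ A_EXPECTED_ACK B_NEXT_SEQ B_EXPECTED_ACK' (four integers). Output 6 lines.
100 7109 7109 100
100 7129 7129 100
261 7129 7129 100
409 7129 7129 100
409 7129 7129 409
409 7129 7129 409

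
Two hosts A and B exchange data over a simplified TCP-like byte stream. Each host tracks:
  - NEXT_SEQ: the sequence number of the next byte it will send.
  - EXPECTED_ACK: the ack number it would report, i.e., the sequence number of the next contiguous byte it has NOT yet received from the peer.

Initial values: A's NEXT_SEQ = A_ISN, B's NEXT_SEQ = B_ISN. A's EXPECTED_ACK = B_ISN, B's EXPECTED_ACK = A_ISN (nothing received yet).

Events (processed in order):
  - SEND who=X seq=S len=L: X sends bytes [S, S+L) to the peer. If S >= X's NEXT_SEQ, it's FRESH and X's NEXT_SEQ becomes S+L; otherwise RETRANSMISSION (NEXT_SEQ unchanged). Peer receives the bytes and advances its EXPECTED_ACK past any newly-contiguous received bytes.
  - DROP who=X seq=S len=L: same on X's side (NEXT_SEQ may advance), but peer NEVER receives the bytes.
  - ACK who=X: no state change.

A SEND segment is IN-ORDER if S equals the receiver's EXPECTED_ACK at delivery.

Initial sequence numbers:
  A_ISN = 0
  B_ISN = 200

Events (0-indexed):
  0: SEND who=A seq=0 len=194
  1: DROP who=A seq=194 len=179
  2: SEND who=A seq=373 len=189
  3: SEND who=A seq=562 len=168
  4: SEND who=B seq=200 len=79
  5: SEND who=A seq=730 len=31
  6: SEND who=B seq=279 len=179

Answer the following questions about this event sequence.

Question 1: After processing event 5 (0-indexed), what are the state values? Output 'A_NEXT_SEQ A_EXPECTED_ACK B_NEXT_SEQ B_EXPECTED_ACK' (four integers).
After event 0: A_seq=194 A_ack=200 B_seq=200 B_ack=194
After event 1: A_seq=373 A_ack=200 B_seq=200 B_ack=194
After event 2: A_seq=562 A_ack=200 B_seq=200 B_ack=194
After event 3: A_seq=730 A_ack=200 B_seq=200 B_ack=194
After event 4: A_seq=730 A_ack=279 B_seq=279 B_ack=194
After event 5: A_seq=761 A_ack=279 B_seq=279 B_ack=194

761 279 279 194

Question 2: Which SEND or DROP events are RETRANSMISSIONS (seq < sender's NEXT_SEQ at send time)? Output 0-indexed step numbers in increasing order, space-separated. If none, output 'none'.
Answer: none

Derivation:
Step 0: SEND seq=0 -> fresh
Step 1: DROP seq=194 -> fresh
Step 2: SEND seq=373 -> fresh
Step 3: SEND seq=562 -> fresh
Step 4: SEND seq=200 -> fresh
Step 5: SEND seq=730 -> fresh
Step 6: SEND seq=279 -> fresh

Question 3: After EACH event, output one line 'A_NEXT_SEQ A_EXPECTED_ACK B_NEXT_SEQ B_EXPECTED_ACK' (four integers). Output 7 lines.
194 200 200 194
373 200 200 194
562 200 200 194
730 200 200 194
730 279 279 194
761 279 279 194
761 458 458 194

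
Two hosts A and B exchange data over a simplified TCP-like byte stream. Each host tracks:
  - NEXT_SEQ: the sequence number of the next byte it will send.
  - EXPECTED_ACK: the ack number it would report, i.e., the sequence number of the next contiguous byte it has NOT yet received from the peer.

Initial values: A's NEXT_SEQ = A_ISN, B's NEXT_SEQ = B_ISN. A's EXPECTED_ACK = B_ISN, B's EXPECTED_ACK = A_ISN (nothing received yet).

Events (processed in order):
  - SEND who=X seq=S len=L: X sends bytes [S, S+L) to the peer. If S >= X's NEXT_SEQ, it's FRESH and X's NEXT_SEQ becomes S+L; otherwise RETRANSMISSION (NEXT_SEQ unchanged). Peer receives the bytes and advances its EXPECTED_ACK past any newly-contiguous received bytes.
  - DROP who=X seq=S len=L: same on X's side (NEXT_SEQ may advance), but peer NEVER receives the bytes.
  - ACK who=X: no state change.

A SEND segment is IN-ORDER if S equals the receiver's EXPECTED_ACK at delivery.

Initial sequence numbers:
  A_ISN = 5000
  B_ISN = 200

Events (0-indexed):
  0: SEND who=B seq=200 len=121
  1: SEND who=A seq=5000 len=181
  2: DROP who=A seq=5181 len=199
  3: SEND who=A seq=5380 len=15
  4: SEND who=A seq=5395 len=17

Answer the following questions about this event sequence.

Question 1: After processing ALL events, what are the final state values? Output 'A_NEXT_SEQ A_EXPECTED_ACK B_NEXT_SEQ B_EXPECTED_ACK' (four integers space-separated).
After event 0: A_seq=5000 A_ack=321 B_seq=321 B_ack=5000
After event 1: A_seq=5181 A_ack=321 B_seq=321 B_ack=5181
After event 2: A_seq=5380 A_ack=321 B_seq=321 B_ack=5181
After event 3: A_seq=5395 A_ack=321 B_seq=321 B_ack=5181
After event 4: A_seq=5412 A_ack=321 B_seq=321 B_ack=5181

Answer: 5412 321 321 5181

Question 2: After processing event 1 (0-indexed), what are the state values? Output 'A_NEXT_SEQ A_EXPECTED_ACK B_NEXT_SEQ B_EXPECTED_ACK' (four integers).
After event 0: A_seq=5000 A_ack=321 B_seq=321 B_ack=5000
After event 1: A_seq=5181 A_ack=321 B_seq=321 B_ack=5181

5181 321 321 5181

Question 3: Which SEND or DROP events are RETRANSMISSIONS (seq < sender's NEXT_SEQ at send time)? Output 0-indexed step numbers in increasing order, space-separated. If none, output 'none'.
Step 0: SEND seq=200 -> fresh
Step 1: SEND seq=5000 -> fresh
Step 2: DROP seq=5181 -> fresh
Step 3: SEND seq=5380 -> fresh
Step 4: SEND seq=5395 -> fresh

Answer: none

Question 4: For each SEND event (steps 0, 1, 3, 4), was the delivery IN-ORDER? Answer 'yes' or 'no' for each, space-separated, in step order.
Answer: yes yes no no

Derivation:
Step 0: SEND seq=200 -> in-order
Step 1: SEND seq=5000 -> in-order
Step 3: SEND seq=5380 -> out-of-order
Step 4: SEND seq=5395 -> out-of-order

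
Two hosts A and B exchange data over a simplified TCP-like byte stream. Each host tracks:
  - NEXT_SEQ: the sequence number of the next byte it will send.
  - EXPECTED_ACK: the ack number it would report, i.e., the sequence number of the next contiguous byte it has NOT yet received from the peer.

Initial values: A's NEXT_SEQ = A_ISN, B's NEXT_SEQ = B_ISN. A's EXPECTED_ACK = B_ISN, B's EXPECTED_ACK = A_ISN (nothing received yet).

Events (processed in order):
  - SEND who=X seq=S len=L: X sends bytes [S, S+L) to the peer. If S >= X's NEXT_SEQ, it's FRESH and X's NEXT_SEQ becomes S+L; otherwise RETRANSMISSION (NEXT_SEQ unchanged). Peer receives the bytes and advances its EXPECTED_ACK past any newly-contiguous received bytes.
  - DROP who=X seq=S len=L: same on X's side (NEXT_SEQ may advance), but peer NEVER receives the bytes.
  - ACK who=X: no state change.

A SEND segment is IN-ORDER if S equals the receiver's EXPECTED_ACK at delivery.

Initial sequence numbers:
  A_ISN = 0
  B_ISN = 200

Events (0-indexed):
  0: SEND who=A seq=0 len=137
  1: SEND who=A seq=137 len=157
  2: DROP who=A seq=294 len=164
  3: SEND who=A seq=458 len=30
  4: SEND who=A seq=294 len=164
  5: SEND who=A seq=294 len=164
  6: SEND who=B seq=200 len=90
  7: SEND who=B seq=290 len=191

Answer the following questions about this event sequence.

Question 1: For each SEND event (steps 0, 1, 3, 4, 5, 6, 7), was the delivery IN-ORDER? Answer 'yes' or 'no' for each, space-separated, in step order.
Step 0: SEND seq=0 -> in-order
Step 1: SEND seq=137 -> in-order
Step 3: SEND seq=458 -> out-of-order
Step 4: SEND seq=294 -> in-order
Step 5: SEND seq=294 -> out-of-order
Step 6: SEND seq=200 -> in-order
Step 7: SEND seq=290 -> in-order

Answer: yes yes no yes no yes yes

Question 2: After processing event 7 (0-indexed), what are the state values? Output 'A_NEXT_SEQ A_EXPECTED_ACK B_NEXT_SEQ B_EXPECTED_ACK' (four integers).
After event 0: A_seq=137 A_ack=200 B_seq=200 B_ack=137
After event 1: A_seq=294 A_ack=200 B_seq=200 B_ack=294
After event 2: A_seq=458 A_ack=200 B_seq=200 B_ack=294
After event 3: A_seq=488 A_ack=200 B_seq=200 B_ack=294
After event 4: A_seq=488 A_ack=200 B_seq=200 B_ack=488
After event 5: A_seq=488 A_ack=200 B_seq=200 B_ack=488
After event 6: A_seq=488 A_ack=290 B_seq=290 B_ack=488
After event 7: A_seq=488 A_ack=481 B_seq=481 B_ack=488

488 481 481 488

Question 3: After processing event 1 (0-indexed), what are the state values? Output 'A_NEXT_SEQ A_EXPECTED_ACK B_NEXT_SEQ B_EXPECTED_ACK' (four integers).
After event 0: A_seq=137 A_ack=200 B_seq=200 B_ack=137
After event 1: A_seq=294 A_ack=200 B_seq=200 B_ack=294

294 200 200 294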